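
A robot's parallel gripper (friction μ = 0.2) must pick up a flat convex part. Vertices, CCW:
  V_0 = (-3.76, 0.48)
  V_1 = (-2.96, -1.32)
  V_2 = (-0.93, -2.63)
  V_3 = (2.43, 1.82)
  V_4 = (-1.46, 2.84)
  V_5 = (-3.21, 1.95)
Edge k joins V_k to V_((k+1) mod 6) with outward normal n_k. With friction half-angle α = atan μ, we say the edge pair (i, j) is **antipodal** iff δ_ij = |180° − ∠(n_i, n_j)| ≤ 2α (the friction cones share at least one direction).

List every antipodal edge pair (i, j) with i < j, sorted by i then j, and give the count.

α = atan 0.2 = 11.31°;  2α = 22.62°
n_0 = (-0.9138, -0.4061)
n_1 = (-0.5422, -0.8402)
n_2 = (+0.7981, -0.6026)
n_3 = (+0.2536, +0.9673)
n_4 = (-0.4533, +0.8914)
n_5 = (-0.9366, +0.3504)
  (0,1): δ = 146.80°  ·
  (0,2): δ = 61.02°  ·
  (0,3): δ = 51.34°  ·
  (0,4): δ = 92.99°  ·
  (0,5): δ = 135.52°  ·
  (1,2): δ = 94.22°  ·
  (1,3): δ = 18.14°  ✓
  (1,4): δ = 59.79°  ·
  (1,5): δ = 102.32°  ·
  (2,3): δ = 67.64°  ·
  (2,4): δ = 25.99°  ·
  (2,5): δ = 16.54°  ✓
  (3,4): δ = 138.35°  ·
  (3,5): δ = 95.82°  ·
  (4,5): δ = 137.47°  ·
antipodal pairs: 2

count = 2; pairs: (1,3), (2,5)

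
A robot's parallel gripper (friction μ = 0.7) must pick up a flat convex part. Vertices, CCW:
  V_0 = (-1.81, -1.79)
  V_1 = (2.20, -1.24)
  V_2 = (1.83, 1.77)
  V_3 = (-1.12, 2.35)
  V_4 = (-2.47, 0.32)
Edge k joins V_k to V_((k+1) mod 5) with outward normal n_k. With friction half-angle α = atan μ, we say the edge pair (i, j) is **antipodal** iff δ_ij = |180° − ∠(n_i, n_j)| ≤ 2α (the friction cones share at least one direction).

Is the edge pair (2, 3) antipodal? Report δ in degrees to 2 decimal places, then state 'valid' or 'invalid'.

δ = 112.50°, invalid

α = atan 0.7 = 34.99°;  2α = 69.98°
edge 2: e_2 = (-2.95, +0.58);  n_2 = (+0.1929, +0.9812)
edge 3: e_3 = (-1.35, -2.03);  n_3 = (-0.8327, +0.5538)
∠(n_2, n_3) = 67.50°
δ = |180° − 67.50°| = 112.50°
112.50° > 2α = 69.98°  →  invalid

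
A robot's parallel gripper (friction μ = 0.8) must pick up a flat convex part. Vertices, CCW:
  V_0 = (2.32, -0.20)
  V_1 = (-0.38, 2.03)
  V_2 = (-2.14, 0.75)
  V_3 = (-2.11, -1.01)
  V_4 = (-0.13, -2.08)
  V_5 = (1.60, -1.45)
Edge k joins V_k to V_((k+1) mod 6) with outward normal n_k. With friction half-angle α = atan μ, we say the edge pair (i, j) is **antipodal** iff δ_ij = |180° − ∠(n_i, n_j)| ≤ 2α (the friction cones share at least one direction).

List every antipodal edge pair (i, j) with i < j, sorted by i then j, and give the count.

α = atan 0.8 = 38.66°;  2α = 77.32°
n_0 = (+0.6368, +0.7710)
n_1 = (-0.5882, +0.8087)
n_2 = (-0.9999, -0.0170)
n_3 = (-0.4754, -0.8798)
n_4 = (+0.3422, -0.9396)
n_5 = (+0.8665, -0.4991)
  (0,1): δ = 104.42°  ·
  (0,2): δ = 49.47°  ✓
  (0,3): δ = 11.17°  ✓
  (0,4): δ = 59.56°  ✓
  (0,5): δ = 99.61°  ·
  (1,2): δ = 125.05°  ·
  (1,3): δ = 64.41°  ✓
  (1,4): δ = 16.02°  ✓
  (1,5): δ = 24.03°  ✓
  (2,3): δ = 119.36°  ·
  (2,4): δ = 70.97°  ✓
  (2,5): δ = 30.92°  ✓
  (3,4): δ = 131.60°  ·
  (3,5): δ = 91.55°  ·
  (4,5): δ = 139.95°  ·
antipodal pairs: 8

count = 8; pairs: (0,2), (0,3), (0,4), (1,3), (1,4), (1,5), (2,4), (2,5)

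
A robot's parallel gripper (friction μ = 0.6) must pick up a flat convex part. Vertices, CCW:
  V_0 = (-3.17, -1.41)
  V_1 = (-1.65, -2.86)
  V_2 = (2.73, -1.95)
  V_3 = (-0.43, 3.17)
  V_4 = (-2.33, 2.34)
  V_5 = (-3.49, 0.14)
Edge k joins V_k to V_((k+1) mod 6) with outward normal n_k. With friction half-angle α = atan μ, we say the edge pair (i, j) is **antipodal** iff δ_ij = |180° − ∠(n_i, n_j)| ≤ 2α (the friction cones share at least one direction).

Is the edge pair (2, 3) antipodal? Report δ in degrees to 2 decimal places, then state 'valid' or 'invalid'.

α = atan 0.6 = 30.96°;  2α = 61.93°
edge 2: e_2 = (-3.16, +5.12);  n_2 = (+0.8510, +0.5252)
edge 3: e_3 = (-1.90, -0.83);  n_3 = (-0.4003, +0.9164)
∠(n_2, n_3) = 81.92°
δ = |180° − 81.92°| = 98.08°
98.08° > 2α = 61.93°  →  invalid

δ = 98.08°, invalid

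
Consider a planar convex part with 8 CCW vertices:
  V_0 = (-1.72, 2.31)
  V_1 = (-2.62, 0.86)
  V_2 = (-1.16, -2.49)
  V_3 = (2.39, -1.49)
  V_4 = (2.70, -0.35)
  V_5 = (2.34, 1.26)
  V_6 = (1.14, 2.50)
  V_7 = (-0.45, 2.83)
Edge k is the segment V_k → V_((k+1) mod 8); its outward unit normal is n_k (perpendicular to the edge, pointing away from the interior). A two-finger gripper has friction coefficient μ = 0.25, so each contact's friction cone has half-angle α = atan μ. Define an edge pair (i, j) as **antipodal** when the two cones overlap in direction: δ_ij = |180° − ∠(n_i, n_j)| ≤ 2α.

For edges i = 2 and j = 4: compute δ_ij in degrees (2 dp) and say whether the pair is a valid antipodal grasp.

α = atan 0.25 = 14.04°;  2α = 28.07°
edge 2: e_2 = (+3.55, +1.00);  n_2 = (+0.2711, -0.9625)
edge 4: e_4 = (-0.36, +1.61);  n_4 = (+0.9759, +0.2182)
∠(n_2, n_4) = 86.87°
δ = |180° − 86.87°| = 93.13°
93.13° > 2α = 28.07°  →  invalid

δ = 93.13°, invalid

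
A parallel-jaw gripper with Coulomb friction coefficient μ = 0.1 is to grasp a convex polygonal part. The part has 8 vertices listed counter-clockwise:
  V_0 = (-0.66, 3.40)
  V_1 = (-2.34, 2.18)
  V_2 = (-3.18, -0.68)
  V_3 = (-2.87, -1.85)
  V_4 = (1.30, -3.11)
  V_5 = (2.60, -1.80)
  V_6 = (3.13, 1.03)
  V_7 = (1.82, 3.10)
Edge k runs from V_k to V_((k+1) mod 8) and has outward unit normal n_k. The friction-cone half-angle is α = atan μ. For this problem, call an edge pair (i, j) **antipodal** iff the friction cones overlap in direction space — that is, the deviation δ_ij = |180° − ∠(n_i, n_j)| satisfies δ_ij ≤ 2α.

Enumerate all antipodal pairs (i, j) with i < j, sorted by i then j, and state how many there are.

α = atan 0.1 = 5.71°;  2α = 11.42°
n_0 = (-0.5876, +0.8092)
n_1 = (-0.9595, +0.2818)
n_2 = (-0.9666, -0.2561)
n_3 = (-0.2892, -0.9573)
n_4 = (+0.7098, -0.7044)
n_5 = (+0.9829, -0.1841)
n_6 = (+0.8450, +0.5348)
n_7 = (+0.1201, +0.9928)
  (0,1): δ = 142.35°  ·
  (0,2): δ = 111.15°  ·
  (0,3): δ = 52.80°  ·
  (0,4): δ = 9.23°  ✓
  (0,5): δ = 43.41°  ·
  (0,6): δ = 86.34°  ·
  (0,7): δ = 137.12°  ·
  (1,2): δ = 148.79°  ·
  (1,3): δ = 90.44°  ·
  (1,4): δ = 28.41°  ·
  (1,5): δ = 5.76°  ✓
  (1,6): δ = 48.70°  ·
  (1,7): δ = 99.47°  ·
  (2,3): δ = 121.65°  ·
  (2,4): δ = 59.62°  ·
  (2,5): δ = 25.45°  ·
  (2,6): δ = 17.49°  ·
  (2,7): δ = 68.26°  ·
  (3,4): δ = 117.97°  ·
  (3,5): δ = 83.79°  ·
  (3,6): δ = 40.86°  ·
  (3,7): δ = 9.92°  ✓
  (4,5): δ = 145.83°  ·
  (4,6): δ = 102.89°  ·
  (4,7): δ = 52.12°  ·
  (5,6): δ = 137.06°  ·
  (5,7): δ = 86.29°  ·
  (6,7): δ = 129.23°  ·
antipodal pairs: 3

count = 3; pairs: (0,4), (1,5), (3,7)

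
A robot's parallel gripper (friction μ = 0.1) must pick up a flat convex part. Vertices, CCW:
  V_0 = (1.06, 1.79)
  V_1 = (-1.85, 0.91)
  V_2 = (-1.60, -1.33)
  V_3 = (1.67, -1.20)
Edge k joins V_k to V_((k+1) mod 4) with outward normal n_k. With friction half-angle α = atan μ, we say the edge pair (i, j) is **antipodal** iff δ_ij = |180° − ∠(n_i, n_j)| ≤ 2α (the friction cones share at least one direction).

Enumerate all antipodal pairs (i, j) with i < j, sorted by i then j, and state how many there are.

count = 1; pairs: (1,3)

α = atan 0.1 = 5.71°;  2α = 11.42°
n_0 = (-0.2895, +0.9572)
n_1 = (-0.9938, -0.1109)
n_2 = (+0.0397, -0.9992)
n_3 = (+0.9798, +0.1999)
  (0,1): δ = 100.46°  ·
  (0,2): δ = 14.55°  ·
  (0,3): δ = 84.71°  ·
  (1,2): δ = 94.09°  ·
  (1,3): δ = 5.16°  ✓
  (2,3): δ = 80.75°  ·
antipodal pairs: 1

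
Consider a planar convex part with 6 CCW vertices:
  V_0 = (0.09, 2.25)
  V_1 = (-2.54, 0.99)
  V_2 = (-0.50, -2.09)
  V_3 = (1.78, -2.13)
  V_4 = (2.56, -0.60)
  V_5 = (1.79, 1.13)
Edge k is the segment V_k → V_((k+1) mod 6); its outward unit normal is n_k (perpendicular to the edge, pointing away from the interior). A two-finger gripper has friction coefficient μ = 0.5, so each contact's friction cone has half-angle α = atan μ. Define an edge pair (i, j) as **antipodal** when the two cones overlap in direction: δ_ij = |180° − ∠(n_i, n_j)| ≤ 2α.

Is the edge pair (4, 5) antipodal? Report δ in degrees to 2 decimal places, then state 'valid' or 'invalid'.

α = atan 0.5 = 26.57°;  2α = 53.13°
edge 4: e_4 = (-0.77, +1.73);  n_4 = (+0.9136, +0.4066)
edge 5: e_5 = (-1.70, +1.12);  n_5 = (+0.5502, +0.8351)
∠(n_4, n_5) = 32.63°
δ = |180° − 32.63°| = 147.37°
147.37° > 2α = 53.13°  →  invalid

δ = 147.37°, invalid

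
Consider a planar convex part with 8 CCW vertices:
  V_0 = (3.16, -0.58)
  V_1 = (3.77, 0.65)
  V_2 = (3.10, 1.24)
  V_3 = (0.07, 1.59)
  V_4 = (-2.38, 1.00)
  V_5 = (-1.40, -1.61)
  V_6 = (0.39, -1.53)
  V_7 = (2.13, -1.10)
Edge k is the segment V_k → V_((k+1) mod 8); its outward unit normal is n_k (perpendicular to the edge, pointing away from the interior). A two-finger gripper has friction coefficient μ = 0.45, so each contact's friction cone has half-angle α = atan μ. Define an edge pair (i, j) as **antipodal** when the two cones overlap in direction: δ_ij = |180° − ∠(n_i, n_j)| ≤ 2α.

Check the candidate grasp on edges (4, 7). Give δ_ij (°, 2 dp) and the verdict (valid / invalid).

δ = 83.79°, invalid

α = atan 0.45 = 24.23°;  2α = 48.46°
edge 4: e_4 = (+0.98, -2.61);  n_4 = (-0.9362, -0.3515)
edge 7: e_7 = (+1.03, +0.52);  n_7 = (+0.4507, -0.8927)
∠(n_4, n_7) = 96.21°
δ = |180° − 96.21°| = 83.79°
83.79° > 2α = 48.46°  →  invalid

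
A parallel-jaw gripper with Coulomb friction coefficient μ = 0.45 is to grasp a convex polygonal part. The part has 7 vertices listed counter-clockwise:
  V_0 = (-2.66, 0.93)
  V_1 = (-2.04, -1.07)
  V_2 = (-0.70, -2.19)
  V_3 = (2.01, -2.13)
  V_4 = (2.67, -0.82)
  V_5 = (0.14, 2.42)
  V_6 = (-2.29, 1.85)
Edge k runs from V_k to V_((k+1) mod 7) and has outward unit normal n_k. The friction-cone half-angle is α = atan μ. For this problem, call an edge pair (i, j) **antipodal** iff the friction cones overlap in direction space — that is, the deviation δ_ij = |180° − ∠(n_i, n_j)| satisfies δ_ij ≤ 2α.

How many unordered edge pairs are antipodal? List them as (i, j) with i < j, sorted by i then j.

α = atan 0.45 = 24.23°;  2α = 48.46°
n_0 = (-0.9552, -0.2961)
n_1 = (-0.6413, -0.7673)
n_2 = (+0.0221, -0.9998)
n_3 = (+0.8931, -0.4499)
n_4 = (+0.7882, +0.6155)
n_5 = (-0.2284, +0.9736)
n_6 = (-0.9278, +0.3731)
  (0,1): δ = 147.11°  ·
  (0,2): δ = 105.96°  ·
  (0,3): δ = 43.96°  ✓
  (0,4): δ = 20.76°  ✓
  (0,5): δ = 85.98°  ·
  (0,6): δ = 140.87°  ·
  (1,2): δ = 138.84°  ·
  (1,3): δ = 76.85°  ·
  (1,4): δ = 12.13°  ✓
  (1,5): δ = 53.09°  ·
  (1,6): δ = 107.98°  ·
  (2,3): δ = 118.01°  ·
  (2,4): δ = 53.28°  ·
  (2,5): δ = 11.93°  ✓
  (2,6): δ = 66.82°  ·
  (3,4): δ = 115.28°  ·
  (3,5): δ = 50.06°  ·
  (3,6): δ = 4.83°  ✓
  (4,5): δ = 114.78°  ·
  (4,6): δ = 59.89°  ·
  (5,6): δ = 125.11°  ·
antipodal pairs: 5

count = 5; pairs: (0,3), (0,4), (1,4), (2,5), (3,6)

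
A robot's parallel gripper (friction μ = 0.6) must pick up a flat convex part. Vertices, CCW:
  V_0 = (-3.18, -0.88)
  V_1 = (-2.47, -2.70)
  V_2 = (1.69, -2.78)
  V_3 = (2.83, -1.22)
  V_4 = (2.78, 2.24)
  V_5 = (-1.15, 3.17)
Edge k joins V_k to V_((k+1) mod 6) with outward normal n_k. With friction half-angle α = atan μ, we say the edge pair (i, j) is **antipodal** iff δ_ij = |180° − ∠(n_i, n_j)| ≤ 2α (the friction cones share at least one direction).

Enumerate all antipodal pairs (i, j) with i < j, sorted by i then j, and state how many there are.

count = 6; pairs: (0,2), (0,3), (0,4), (1,4), (2,5), (3,5)

α = atan 0.6 = 30.96°;  2α = 61.93°
n_0 = (-0.9316, -0.3634)
n_1 = (-0.0192, -0.9998)
n_2 = (+0.8074, -0.5900)
n_3 = (+0.9999, +0.0144)
n_4 = (+0.2303, +0.9731)
n_5 = (-0.8940, +0.4481)
  (0,1): δ = 112.41°  ·
  (0,2): δ = 57.47°  ✓
  (0,3): δ = 20.48°  ✓
  (0,4): δ = 55.38°  ✓
  (0,5): δ = 132.07°  ·
  (1,2): δ = 125.06°  ·
  (1,3): δ = 88.07°  ·
  (1,4): δ = 12.21°  ✓
  (1,5): δ = 64.48°  ·
  (2,3): δ = 143.01°  ·
  (2,4): δ = 67.16°  ·
  (2,5): δ = 9.54°  ✓
  (3,4): δ = 104.14°  ·
  (3,5): δ = 27.45°  ✓
  (4,5): δ = 103.31°  ·
antipodal pairs: 6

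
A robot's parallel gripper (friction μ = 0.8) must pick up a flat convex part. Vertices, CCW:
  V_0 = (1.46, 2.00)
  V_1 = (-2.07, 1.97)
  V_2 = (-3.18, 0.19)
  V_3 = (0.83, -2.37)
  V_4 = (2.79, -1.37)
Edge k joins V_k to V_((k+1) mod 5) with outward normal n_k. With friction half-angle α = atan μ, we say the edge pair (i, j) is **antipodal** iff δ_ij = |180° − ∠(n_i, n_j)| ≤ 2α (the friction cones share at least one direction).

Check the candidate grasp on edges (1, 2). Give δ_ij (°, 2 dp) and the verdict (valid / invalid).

δ = 90.61°, invalid

α = atan 0.8 = 38.66°;  2α = 77.32°
edge 1: e_1 = (-1.11, -1.78);  n_1 = (-0.8485, +0.5291)
edge 2: e_2 = (+4.01, -2.56);  n_2 = (-0.5381, -0.8429)
∠(n_1, n_2) = 89.39°
δ = |180° − 89.39°| = 90.61°
90.61° > 2α = 77.32°  →  invalid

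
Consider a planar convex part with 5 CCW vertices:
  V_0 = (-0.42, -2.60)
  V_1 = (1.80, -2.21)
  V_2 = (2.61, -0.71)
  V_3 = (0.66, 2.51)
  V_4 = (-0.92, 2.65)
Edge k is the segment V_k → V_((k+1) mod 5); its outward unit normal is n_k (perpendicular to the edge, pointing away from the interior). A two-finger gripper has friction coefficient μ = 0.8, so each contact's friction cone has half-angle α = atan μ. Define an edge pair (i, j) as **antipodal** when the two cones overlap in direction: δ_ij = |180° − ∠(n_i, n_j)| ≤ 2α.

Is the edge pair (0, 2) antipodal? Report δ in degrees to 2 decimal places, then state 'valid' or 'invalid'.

δ = 68.77°, valid

α = atan 0.8 = 38.66°;  2α = 77.32°
edge 0: e_0 = (+2.22, +0.39);  n_0 = (+0.1730, -0.9849)
edge 2: e_2 = (-1.95, +3.22);  n_2 = (+0.8554, +0.5180)
∠(n_0, n_2) = 111.23°
δ = |180° − 111.23°| = 68.77°
68.77° ≤ 2α = 77.32°  →  valid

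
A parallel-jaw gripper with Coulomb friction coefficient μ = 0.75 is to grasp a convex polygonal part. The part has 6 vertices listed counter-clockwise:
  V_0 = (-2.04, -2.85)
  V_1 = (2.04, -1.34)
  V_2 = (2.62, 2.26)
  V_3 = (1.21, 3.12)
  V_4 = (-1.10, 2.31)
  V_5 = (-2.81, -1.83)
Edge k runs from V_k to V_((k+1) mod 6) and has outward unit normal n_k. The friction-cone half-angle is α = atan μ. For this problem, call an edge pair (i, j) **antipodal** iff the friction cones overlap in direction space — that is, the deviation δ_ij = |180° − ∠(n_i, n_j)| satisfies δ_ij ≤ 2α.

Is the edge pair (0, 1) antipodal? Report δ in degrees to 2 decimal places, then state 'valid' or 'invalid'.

δ = 119.46°, invalid

α = atan 0.75 = 36.87°;  2α = 73.74°
edge 0: e_0 = (+4.08, +1.51);  n_0 = (+0.3471, -0.9378)
edge 1: e_1 = (+0.58, +3.60);  n_1 = (+0.9873, -0.1591)
∠(n_0, n_1) = 60.54°
δ = |180° − 60.54°| = 119.46°
119.46° > 2α = 73.74°  →  invalid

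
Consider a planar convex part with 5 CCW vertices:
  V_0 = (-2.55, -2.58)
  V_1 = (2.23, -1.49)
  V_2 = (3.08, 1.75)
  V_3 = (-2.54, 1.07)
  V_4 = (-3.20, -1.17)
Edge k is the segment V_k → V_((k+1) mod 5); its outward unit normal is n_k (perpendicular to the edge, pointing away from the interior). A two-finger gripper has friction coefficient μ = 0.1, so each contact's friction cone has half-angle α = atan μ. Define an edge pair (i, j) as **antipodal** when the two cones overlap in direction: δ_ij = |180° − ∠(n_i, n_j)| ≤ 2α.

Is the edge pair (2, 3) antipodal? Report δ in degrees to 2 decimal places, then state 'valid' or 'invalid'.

α = atan 0.1 = 5.71°;  2α = 11.42°
edge 2: e_2 = (-5.62, -0.68);  n_2 = (-0.1201, +0.9928)
edge 3: e_3 = (-0.66, -2.24);  n_3 = (-0.9592, +0.2826)
∠(n_2, n_3) = 66.68°
δ = |180° − 66.68°| = 113.32°
113.32° > 2α = 11.42°  →  invalid

δ = 113.32°, invalid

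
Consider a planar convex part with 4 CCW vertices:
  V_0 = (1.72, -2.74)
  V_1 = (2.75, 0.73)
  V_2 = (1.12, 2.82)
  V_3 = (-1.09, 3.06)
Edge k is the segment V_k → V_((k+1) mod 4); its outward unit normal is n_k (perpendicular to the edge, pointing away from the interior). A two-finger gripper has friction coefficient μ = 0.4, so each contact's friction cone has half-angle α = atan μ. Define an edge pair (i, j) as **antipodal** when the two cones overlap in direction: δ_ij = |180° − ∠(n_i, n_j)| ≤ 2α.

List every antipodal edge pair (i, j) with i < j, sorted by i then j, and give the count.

α = atan 0.4 = 21.80°;  2α = 43.60°
n_0 = (+0.9587, -0.2846)
n_1 = (+0.7885, +0.6150)
n_2 = (+0.1080, +0.9942)
n_3 = (-0.8999, -0.4360)
  (0,1): δ = 125.52°  ·
  (0,2): δ = 79.67°  ·
  (0,3): δ = 42.38°  ✓
  (1,2): δ = 134.15°  ·
  (1,3): δ = 12.10°  ✓
  (2,3): δ = 57.95°  ·
antipodal pairs: 2

count = 2; pairs: (0,3), (1,3)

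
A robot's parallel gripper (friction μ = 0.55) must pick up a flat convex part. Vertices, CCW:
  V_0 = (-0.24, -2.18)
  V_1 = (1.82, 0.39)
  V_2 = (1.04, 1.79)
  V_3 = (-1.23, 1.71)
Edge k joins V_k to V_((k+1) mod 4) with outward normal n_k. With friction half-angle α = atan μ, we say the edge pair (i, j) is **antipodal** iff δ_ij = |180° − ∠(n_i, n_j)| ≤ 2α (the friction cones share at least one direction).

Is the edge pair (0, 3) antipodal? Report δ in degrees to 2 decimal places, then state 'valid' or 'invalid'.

α = atan 0.55 = 28.81°;  2α = 57.62°
edge 0: e_0 = (+2.06, +2.57);  n_0 = (+0.7803, -0.6254)
edge 3: e_3 = (+0.99, -3.89);  n_3 = (-0.9691, -0.2466)
∠(n_0, n_3) = 127.01°
δ = |180° − 127.01°| = 52.99°
52.99° ≤ 2α = 57.62°  →  valid

δ = 52.99°, valid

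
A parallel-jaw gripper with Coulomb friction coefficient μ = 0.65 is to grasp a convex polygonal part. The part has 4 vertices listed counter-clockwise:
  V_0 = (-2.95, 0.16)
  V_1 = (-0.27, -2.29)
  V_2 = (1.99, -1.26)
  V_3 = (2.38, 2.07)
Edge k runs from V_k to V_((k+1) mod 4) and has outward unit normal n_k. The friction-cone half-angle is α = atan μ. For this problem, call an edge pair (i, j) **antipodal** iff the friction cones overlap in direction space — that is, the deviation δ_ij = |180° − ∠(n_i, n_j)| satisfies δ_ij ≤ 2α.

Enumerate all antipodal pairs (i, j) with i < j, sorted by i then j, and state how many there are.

count = 4; pairs: (0,2), (0,3), (1,3), (2,3)

α = atan 0.65 = 33.02°;  2α = 66.05°
n_0 = (-0.6747, -0.7381)
n_1 = (+0.4147, -0.9100)
n_2 = (+0.9932, -0.1163)
n_3 = (-0.3373, +0.9414)
  (0,1): δ = 113.07°  ·
  (0,2): δ = 54.25°  ✓
  (0,3): δ = 62.15°  ✓
  (1,2): δ = 121.18°  ·
  (1,3): δ = 4.79°  ✓
  (2,3): δ = 63.61°  ✓
antipodal pairs: 4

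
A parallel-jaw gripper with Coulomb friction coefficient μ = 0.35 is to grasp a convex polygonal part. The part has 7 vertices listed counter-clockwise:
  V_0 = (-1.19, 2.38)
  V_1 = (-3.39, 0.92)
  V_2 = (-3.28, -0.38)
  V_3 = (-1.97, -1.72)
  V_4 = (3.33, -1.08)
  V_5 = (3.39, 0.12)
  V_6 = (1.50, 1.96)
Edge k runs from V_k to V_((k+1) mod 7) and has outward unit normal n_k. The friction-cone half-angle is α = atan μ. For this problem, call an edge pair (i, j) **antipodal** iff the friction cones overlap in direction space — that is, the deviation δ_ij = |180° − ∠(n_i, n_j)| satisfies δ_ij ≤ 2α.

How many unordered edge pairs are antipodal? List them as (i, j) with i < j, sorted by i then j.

α = atan 0.35 = 19.29°;  2α = 38.58°
n_0 = (-0.5530, +0.8332)
n_1 = (-0.9964, -0.0843)
n_2 = (-0.7151, -0.6991)
n_3 = (+0.1199, -0.9928)
n_4 = (+0.9988, -0.0499)
n_5 = (+0.6976, +0.7165)
n_6 = (+0.1543, +0.9880)
  (0,1): δ = 118.73°  ·
  (0,2): δ = 79.22°  ·
  (0,3): δ = 26.68°  ✓
  (0,4): δ = 53.57°  ·
  (0,5): δ = 102.20°  ·
  (0,6): δ = 137.56°  ·
  (1,2): δ = 140.49°  ·
  (1,3): δ = 87.95°  ·
  (1,4): δ = 7.70°  ✓
  (1,5): δ = 40.93°  ·
  (1,6): δ = 76.29°  ·
  (2,3): δ = 127.47°  ·
  (2,4): δ = 47.21°  ·
  (2,5): δ = 1.42°  ✓
  (2,6): δ = 36.77°  ✓
  (3,4): δ = 99.75°  ·
  (3,5): δ = 51.12°  ·
  (3,6): δ = 15.76°  ✓
  (4,5): δ = 131.37°  ·
  (4,6): δ = 96.01°  ·
  (5,6): δ = 144.64°  ·
antipodal pairs: 5

count = 5; pairs: (0,3), (1,4), (2,5), (2,6), (3,6)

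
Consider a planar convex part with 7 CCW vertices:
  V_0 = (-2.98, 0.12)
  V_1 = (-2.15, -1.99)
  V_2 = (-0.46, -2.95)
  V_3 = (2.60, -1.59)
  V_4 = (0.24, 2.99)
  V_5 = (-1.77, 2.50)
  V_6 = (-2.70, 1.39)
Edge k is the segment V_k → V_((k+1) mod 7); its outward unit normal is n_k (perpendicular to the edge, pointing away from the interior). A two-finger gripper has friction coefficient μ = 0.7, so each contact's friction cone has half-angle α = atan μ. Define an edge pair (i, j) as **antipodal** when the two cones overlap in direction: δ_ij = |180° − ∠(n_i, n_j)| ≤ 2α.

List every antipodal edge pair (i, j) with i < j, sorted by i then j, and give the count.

α = atan 0.7 = 34.99°;  2α = 69.98°
n_0 = (-0.9306, -0.3661)
n_1 = (-0.4939, -0.8695)
n_2 = (+0.4061, -0.9138)
n_3 = (+0.8889, +0.4580)
n_4 = (-0.2368, +0.9715)
n_5 = (-0.7665, +0.6422)
n_6 = (-0.9765, +0.2153)
  (0,1): δ = 141.07°  ·
  (0,2): δ = 87.51°  ·
  (0,3): δ = 5.79°  ✓
  (0,4): δ = 82.23°  ·
  (0,5): δ = 118.57°  ·
  (0,6): δ = 146.09°  ·
  (1,2): δ = 126.44°  ·
  (1,3): δ = 33.14°  ✓
  (1,4): δ = 43.30°  ✓
  (1,5): δ = 79.64°  ·
  (1,6): δ = 107.17°  ·
  (2,3): δ = 86.70°  ·
  (2,4): δ = 10.26°  ✓
  (2,5): δ = 26.08°  ✓
  (2,6): δ = 53.60°  ✓
  (3,4): δ = 103.56°  ·
  (3,5): δ = 67.22°  ✓
  (3,6): δ = 39.69°  ✓
  (4,5): δ = 143.66°  ·
  (4,6): δ = 116.13°  ·
  (5,6): δ = 152.48°  ·
antipodal pairs: 8

count = 8; pairs: (0,3), (1,3), (1,4), (2,4), (2,5), (2,6), (3,5), (3,6)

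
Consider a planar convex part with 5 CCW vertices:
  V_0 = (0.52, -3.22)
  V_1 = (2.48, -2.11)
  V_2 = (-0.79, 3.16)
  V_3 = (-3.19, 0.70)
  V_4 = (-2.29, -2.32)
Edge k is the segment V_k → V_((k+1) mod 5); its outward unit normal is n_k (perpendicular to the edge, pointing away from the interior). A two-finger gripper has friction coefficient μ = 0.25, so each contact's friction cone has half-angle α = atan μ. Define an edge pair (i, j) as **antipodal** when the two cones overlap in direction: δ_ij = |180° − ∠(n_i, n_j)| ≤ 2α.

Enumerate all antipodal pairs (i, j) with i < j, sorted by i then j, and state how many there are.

α = atan 0.25 = 14.04°;  2α = 28.07°
n_0 = (+0.4928, -0.8701)
n_1 = (+0.8497, +0.5272)
n_2 = (-0.7158, +0.6983)
n_3 = (-0.9583, -0.2856)
n_4 = (-0.3050, -0.9523)
  (0,1): δ = 87.70°  ·
  (0,2): δ = 16.18°  ✓
  (0,3): δ = 77.07°  ·
  (0,4): δ = 132.72°  ·
  (1,2): δ = 76.11°  ·
  (1,3): δ = 15.22°  ✓
  (1,4): δ = 40.42°  ·
  (2,3): δ = 119.11°  ·
  (2,4): δ = 63.47°  ·
  (3,4): δ = 124.35°  ·
antipodal pairs: 2

count = 2; pairs: (0,2), (1,3)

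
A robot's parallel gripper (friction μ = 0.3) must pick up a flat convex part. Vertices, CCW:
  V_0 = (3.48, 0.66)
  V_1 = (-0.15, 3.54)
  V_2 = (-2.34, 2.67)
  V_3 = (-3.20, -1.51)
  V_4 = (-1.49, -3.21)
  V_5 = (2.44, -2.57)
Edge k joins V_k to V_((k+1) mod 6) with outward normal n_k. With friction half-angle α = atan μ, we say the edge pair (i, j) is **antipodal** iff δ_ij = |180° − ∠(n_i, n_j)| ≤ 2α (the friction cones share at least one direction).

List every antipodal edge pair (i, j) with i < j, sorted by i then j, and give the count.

α = atan 0.3 = 16.70°;  2α = 33.40°
n_0 = (+0.6215, +0.7834)
n_1 = (-0.3692, +0.9294)
n_2 = (-0.9795, +0.2015)
n_3 = (-0.7050, -0.7092)
n_4 = (+0.1607, -0.9870)
n_5 = (+0.9519, -0.3065)
  (0,1): δ = 119.91°  ·
  (0,2): δ = 63.20°  ·
  (0,3): δ = 6.40°  ✓
  (0,4): δ = 47.68°  ·
  (0,5): δ = 110.58°  ·
  (1,2): δ = 123.29°  ·
  (1,3): δ = 66.50°  ·
  (1,4): δ = 12.42°  ✓
  (1,5): δ = 50.49°  ·
  (2,3): δ = 123.21°  ·
  (2,4): δ = 69.12°  ·
  (2,5): δ = 6.22°  ✓
  (3,4): δ = 125.92°  ·
  (3,5): δ = 63.02°  ·
  (4,5): δ = 117.10°  ·
antipodal pairs: 3

count = 3; pairs: (0,3), (1,4), (2,5)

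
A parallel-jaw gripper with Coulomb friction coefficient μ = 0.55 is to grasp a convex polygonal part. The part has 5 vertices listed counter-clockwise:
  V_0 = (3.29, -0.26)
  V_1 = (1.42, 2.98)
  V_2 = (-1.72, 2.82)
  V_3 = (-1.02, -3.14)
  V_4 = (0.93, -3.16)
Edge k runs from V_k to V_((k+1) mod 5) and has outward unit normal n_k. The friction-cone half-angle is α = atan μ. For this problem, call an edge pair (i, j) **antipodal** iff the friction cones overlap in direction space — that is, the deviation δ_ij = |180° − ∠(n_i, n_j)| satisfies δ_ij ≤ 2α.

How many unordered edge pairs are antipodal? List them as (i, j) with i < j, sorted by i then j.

count = 4; pairs: (0,2), (1,3), (1,4), (2,4)

α = atan 0.55 = 28.81°;  2α = 57.62°
n_0 = (+0.8661, +0.4999)
n_1 = (-0.0509, +0.9987)
n_2 = (-0.9932, -0.1166)
n_3 = (-0.0103, -0.9999)
n_4 = (+0.7756, -0.6312)
  (0,1): δ = 117.07°  ·
  (0,2): δ = 23.29°  ✓
  (0,3): δ = 59.42°  ·
  (0,4): δ = 110.87°  ·
  (1,2): δ = 86.22°  ·
  (1,3): δ = 3.50°  ✓
  (1,4): δ = 47.94°  ✓
  (2,3): δ = 97.29°  ·
  (2,4): δ = 45.84°  ✓
  (3,4): δ = 128.55°  ·
antipodal pairs: 4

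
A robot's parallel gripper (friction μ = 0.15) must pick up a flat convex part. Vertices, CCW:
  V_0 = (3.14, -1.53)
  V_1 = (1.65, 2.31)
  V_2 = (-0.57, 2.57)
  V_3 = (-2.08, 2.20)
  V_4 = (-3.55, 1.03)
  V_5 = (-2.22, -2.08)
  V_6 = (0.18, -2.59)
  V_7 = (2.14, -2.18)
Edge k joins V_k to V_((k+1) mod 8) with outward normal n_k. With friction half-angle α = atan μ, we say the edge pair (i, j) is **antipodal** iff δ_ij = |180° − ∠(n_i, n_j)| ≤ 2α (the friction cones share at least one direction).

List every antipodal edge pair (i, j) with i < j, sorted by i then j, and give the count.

count = 4; pairs: (0,4), (1,5), (2,6), (3,7)

α = atan 0.15 = 8.53°;  2α = 17.06°
n_0 = (+0.9323, +0.3617)
n_1 = (+0.1163, +0.9932)
n_2 = (-0.2380, +0.9713)
n_3 = (-0.6227, +0.7824)
n_4 = (-0.9195, -0.3932)
n_5 = (-0.2079, -0.9782)
n_6 = (+0.2048, -0.9788)
n_7 = (+0.5450, -0.8384)
  (0,1): δ = 117.89°  ·
  (0,2): δ = 97.44°  ·
  (0,3): δ = 72.69°  ·
  (0,4): δ = 1.95°  ✓
  (0,5): δ = 56.80°  ·
  (0,6): δ = 80.61°  ·
  (0,7): δ = 101.82°  ·
  (1,2): δ = 159.55°  ·
  (1,3): δ = 134.80°  ·
  (1,4): δ = 60.17°  ·
  (1,5): δ = 5.32°  ✓
  (1,6): δ = 18.49°  ·
  (1,7): δ = 39.70°  ·
  (2,3): δ = 155.25°  ·
  (2,4): δ = 80.61°  ·
  (2,5): δ = 25.76°  ·
  (2,6): δ = 1.95°  ✓
  (2,7): δ = 19.26°  ·
  (3,4): δ = 105.36°  ·
  (3,5): δ = 50.51°  ·
  (3,6): δ = 26.70°  ·
  (3,7): δ = 5.49°  ✓
  (4,5): δ = 125.15°  ·
  (4,6): δ = 101.34°  ·
  (4,7): δ = 80.13°  ·
  (5,6): δ = 156.19°  ·
  (5,7): δ = 134.98°  ·
  (6,7): δ = 158.79°  ·
antipodal pairs: 4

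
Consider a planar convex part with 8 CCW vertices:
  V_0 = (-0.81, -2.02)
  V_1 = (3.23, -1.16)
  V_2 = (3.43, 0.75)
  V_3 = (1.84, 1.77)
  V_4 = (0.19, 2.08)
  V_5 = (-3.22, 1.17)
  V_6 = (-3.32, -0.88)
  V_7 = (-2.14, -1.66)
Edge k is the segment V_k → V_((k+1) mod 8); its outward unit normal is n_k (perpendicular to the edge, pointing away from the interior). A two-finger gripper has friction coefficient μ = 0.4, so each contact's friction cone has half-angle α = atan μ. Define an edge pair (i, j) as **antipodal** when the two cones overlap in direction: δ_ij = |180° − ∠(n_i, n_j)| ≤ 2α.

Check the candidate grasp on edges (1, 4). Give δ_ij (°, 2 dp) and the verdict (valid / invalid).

α = atan 0.4 = 21.80°;  2α = 43.60°
edge 1: e_1 = (+0.20, +1.91);  n_1 = (+0.9946, -0.1041)
edge 4: e_4 = (-3.41, -0.91);  n_4 = (-0.2578, +0.9662)
∠(n_1, n_4) = 110.92°
δ = |180° − 110.92°| = 69.08°
69.08° > 2α = 43.60°  →  invalid

δ = 69.08°, invalid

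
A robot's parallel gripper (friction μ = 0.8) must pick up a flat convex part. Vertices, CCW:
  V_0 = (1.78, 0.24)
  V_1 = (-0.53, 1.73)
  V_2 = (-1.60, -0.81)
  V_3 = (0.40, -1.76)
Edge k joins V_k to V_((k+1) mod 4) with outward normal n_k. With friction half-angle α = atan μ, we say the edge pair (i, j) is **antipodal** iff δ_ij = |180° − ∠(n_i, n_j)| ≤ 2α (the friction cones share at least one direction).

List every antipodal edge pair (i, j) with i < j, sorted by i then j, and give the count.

count = 2; pairs: (0,2), (1,3)

α = atan 0.8 = 38.66°;  2α = 77.32°
n_0 = (+0.5420, +0.8404)
n_1 = (-0.9216, +0.3882)
n_2 = (-0.4291, -0.9033)
n_3 = (+0.8231, -0.5679)
  (0,1): δ = 80.02°  ·
  (0,2): δ = 7.42°  ✓
  (0,3): δ = 88.22°  ·
  (1,2): δ = 92.56°  ·
  (1,3): δ = 11.76°  ✓
  (2,3): δ = 99.20°  ·
antipodal pairs: 2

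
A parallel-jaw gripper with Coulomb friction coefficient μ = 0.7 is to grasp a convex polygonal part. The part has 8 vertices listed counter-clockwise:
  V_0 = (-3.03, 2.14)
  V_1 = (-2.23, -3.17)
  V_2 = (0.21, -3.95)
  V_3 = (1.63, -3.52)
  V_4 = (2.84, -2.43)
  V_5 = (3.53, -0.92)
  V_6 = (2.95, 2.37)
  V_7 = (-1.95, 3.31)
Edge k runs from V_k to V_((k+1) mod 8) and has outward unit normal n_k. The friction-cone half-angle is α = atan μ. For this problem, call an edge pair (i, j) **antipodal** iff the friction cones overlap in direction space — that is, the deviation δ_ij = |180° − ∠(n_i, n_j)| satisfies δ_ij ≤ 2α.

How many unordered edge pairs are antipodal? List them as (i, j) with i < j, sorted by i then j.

α = atan 0.7 = 34.99°;  2α = 69.98°
n_0 = (-0.9888, -0.1490)
n_1 = (-0.3045, -0.9525)
n_2 = (+0.2898, -0.9571)
n_3 = (+0.6693, -0.7430)
n_4 = (+0.9095, -0.4156)
n_5 = (+0.9848, +0.1736)
n_6 = (+0.1884, +0.9821)
n_7 = (-0.7348, +0.6783)
  (0,1): δ = 116.30°  ·
  (0,2): δ = 81.72°  ·
  (0,3): δ = 56.55°  ✓
  (0,4): δ = 33.13°  ✓
  (0,5): δ = 1.43°  ✓
  (0,6): δ = 70.57°  ·
  (0,7): δ = 128.72°  ·
  (1,2): δ = 145.43°  ·
  (1,3): δ = 120.26°  ·
  (1,4): δ = 96.83°  ·
  (1,5): δ = 62.27°  ✓
  (1,6): δ = 6.87°  ✓
  (1,7): δ = 65.02°  ✓
  (2,3): δ = 154.83°  ·
  (2,4): δ = 131.41°  ·
  (2,5): δ = 96.85°  ·
  (2,6): δ = 27.71°  ✓
  (2,7): δ = 30.44°  ✓
  (3,4): δ = 156.57°  ·
  (3,5): δ = 122.02°  ·
  (3,6): δ = 52.87°  ✓
  (3,7): δ = 5.28°  ✓
  (4,5): δ = 145.44°  ·
  (4,6): δ = 76.30°  ·
  (4,7): δ = 18.15°  ✓
  (5,6): δ = 110.86°  ·
  (5,7): δ = 52.71°  ✓
  (6,7): δ = 121.85°  ·
antipodal pairs: 12

count = 12; pairs: (0,3), (0,4), (0,5), (1,5), (1,6), (1,7), (2,6), (2,7), (3,6), (3,7), (4,7), (5,7)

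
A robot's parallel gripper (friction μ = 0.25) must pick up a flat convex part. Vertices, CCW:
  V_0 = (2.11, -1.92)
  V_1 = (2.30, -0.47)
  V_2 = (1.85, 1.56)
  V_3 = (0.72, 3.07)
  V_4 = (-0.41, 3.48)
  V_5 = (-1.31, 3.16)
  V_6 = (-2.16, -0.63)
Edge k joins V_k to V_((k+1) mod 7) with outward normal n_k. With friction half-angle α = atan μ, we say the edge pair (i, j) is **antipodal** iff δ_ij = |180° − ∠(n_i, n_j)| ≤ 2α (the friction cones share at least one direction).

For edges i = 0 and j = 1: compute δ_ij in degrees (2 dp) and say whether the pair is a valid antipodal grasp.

δ = 160.04°, invalid

α = atan 0.25 = 14.04°;  2α = 28.07°
edge 0: e_0 = (+0.19, +1.45);  n_0 = (+0.9915, -0.1299)
edge 1: e_1 = (-0.45, +2.03);  n_1 = (+0.9763, +0.2164)
∠(n_0, n_1) = 19.96°
δ = |180° − 19.96°| = 160.04°
160.04° > 2α = 28.07°  →  invalid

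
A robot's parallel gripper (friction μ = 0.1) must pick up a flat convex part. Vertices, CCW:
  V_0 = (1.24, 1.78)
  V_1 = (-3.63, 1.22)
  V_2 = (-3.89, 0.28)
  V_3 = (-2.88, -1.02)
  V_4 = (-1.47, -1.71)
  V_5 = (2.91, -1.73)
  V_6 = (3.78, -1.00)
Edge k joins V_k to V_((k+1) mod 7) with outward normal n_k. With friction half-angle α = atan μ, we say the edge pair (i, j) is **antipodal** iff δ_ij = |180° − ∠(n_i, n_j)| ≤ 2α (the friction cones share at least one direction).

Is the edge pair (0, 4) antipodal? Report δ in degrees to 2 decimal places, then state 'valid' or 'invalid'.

α = atan 0.1 = 5.71°;  2α = 11.42°
edge 0: e_0 = (-4.87, -0.56);  n_0 = (-0.1142, +0.9935)
edge 4: e_4 = (+4.38, -0.02);  n_4 = (-0.0046, -1.0000)
∠(n_0, n_4) = 173.18°
δ = |180° − 173.18°| = 6.82°
6.82° ≤ 2α = 11.42°  →  valid

δ = 6.82°, valid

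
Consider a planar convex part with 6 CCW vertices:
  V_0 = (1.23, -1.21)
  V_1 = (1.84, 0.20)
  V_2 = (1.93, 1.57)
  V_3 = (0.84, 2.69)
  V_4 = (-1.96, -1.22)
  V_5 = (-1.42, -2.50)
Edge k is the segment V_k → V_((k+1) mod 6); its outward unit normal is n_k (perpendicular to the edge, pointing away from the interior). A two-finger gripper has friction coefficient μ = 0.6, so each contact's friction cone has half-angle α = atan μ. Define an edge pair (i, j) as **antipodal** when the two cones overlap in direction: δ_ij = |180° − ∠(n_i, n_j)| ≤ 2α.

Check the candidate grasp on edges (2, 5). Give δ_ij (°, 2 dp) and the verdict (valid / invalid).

α = atan 0.6 = 30.96°;  2α = 61.93°
edge 2: e_2 = (-1.09, +1.12);  n_2 = (+0.7166, +0.6974)
edge 5: e_5 = (+2.65, +1.29);  n_5 = (+0.4377, -0.8991)
∠(n_2, n_5) = 108.27°
δ = |180° − 108.27°| = 71.73°
71.73° > 2α = 61.93°  →  invalid

δ = 71.73°, invalid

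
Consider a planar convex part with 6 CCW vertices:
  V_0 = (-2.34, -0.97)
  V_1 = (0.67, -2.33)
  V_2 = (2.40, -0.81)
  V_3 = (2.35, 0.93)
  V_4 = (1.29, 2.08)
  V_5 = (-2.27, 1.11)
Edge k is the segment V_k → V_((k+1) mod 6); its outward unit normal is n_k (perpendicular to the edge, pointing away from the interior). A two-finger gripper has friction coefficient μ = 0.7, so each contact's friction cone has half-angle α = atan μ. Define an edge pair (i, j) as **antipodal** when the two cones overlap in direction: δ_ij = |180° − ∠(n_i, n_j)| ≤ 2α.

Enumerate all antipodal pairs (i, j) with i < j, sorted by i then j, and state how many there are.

count = 7; pairs: (0,2), (0,3), (0,4), (1,4), (1,5), (2,5), (3,5)

α = atan 0.7 = 34.99°;  2α = 69.98°
n_0 = (-0.4117, -0.9113)
n_1 = (+0.6600, -0.7512)
n_2 = (+0.9996, +0.0287)
n_3 = (+0.7353, +0.6777)
n_4 = (-0.2629, +0.9648)
n_5 = (-0.9994, +0.0336)
  (0,1): δ = 114.38°  ·
  (0,2): δ = 64.04°  ✓
  (0,3): δ = 23.02°  ✓
  (0,4): δ = 39.56°  ✓
  (0,5): δ = 112.39°  ·
  (1,2): δ = 129.66°  ·
  (1,3): δ = 88.63°  ·
  (1,4): δ = 26.06°  ✓
  (1,5): δ = 46.77°  ✓
  (2,3): δ = 138.98°  ·
  (2,4): δ = 76.40°  ·
  (2,5): δ = 3.57°  ✓
  (3,4): δ = 117.43°  ·
  (3,5): δ = 44.60°  ✓
  (4,5): δ = 107.17°  ·
antipodal pairs: 7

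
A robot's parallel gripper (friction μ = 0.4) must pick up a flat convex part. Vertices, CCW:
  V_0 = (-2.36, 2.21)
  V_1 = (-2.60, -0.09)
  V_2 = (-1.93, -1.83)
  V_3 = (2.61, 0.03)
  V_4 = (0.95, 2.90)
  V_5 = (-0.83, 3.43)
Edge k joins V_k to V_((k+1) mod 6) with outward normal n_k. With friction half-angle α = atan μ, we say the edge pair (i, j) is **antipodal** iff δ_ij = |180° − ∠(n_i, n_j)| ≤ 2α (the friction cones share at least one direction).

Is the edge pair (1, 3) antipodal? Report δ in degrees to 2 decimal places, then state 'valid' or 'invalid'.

δ = 8.99°, valid

α = atan 0.4 = 21.80°;  2α = 43.60°
edge 1: e_1 = (+0.67, -1.74);  n_1 = (-0.9332, -0.3593)
edge 3: e_3 = (-1.66, +2.87);  n_3 = (+0.8656, +0.5007)
∠(n_1, n_3) = 171.01°
δ = |180° − 171.01°| = 8.99°
8.99° ≤ 2α = 43.60°  →  valid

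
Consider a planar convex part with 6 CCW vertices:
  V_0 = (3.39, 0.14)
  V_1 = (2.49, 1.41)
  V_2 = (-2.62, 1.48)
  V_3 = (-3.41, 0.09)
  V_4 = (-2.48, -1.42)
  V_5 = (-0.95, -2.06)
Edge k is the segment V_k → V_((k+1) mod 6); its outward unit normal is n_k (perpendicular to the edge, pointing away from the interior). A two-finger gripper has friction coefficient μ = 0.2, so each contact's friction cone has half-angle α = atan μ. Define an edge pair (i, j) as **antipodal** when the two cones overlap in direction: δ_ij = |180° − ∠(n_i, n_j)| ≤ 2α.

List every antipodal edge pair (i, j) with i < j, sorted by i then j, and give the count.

count = 2; pairs: (0,3), (1,4)

α = atan 0.2 = 11.31°;  2α = 22.62°
n_0 = (+0.8159, +0.5782)
n_1 = (+0.0137, +0.9999)
n_2 = (-0.8694, +0.4941)
n_3 = (-0.8515, -0.5244)
n_4 = (-0.3859, -0.9225)
n_5 = (+0.4521, -0.8919)
  (0,1): δ = 126.11°  ·
  (0,2): δ = 64.94°  ·
  (0,3): δ = 3.70°  ✓
  (0,4): δ = 31.98°  ·
  (0,5): δ = 81.56°  ·
  (1,2): δ = 118.83°  ·
  (1,3): δ = 57.59°  ·
  (1,4): δ = 21.91°  ✓
  (1,5): δ = 27.67°  ·
  (2,3): δ = 118.76°  ·
  (2,4): δ = 83.09°  ·
  (2,5): δ = 33.51°  ·
  (3,4): δ = 144.33°  ·
  (3,5): δ = 94.75°  ·
  (4,5): δ = 130.42°  ·
antipodal pairs: 2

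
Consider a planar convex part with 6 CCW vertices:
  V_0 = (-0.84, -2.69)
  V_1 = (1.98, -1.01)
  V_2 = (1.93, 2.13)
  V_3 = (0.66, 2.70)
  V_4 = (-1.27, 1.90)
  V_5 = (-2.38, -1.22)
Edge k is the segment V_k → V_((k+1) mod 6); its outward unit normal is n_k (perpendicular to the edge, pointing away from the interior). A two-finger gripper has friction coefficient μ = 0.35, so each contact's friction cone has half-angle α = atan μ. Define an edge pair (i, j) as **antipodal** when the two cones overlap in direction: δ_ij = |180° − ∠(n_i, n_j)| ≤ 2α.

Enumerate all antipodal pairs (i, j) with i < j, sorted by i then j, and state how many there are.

count = 3; pairs: (0,3), (1,4), (2,5)

α = atan 0.35 = 19.29°;  2α = 38.58°
n_0 = (+0.5118, -0.8591)
n_1 = (+0.9999, +0.0159)
n_2 = (+0.4095, +0.9123)
n_3 = (-0.3829, +0.9238)
n_4 = (-0.9422, +0.3352)
n_5 = (-0.6905, -0.7234)
  (0,1): δ = 119.87°  ·
  (0,2): δ = 54.96°  ·
  (0,3): δ = 8.27°  ✓
  (0,4): δ = 39.63°  ·
  (0,5): δ = 105.55°  ·
  (1,2): δ = 115.08°  ·
  (1,3): δ = 68.40°  ·
  (1,4): δ = 20.50°  ✓
  (1,5): δ = 45.42°  ·
  (2,3): δ = 133.31°  ·
  (2,4): δ = 85.41°  ·
  (2,5): δ = 19.50°  ✓
  (3,4): δ = 132.10°  ·
  (3,5): δ = 66.18°  ·
  (4,5): δ = 114.08°  ·
antipodal pairs: 3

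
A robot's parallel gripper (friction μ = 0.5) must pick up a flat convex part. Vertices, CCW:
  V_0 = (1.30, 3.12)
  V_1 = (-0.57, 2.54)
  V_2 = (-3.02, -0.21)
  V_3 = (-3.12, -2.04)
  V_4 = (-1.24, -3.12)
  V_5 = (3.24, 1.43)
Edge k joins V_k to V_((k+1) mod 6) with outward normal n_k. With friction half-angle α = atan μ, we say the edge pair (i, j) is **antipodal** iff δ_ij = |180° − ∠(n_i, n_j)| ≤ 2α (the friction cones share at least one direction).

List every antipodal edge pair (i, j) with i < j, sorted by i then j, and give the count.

α = atan 0.5 = 26.57°;  2α = 53.13°
n_0 = (-0.2962, +0.9551)
n_1 = (-0.7467, +0.6652)
n_2 = (-0.9985, +0.0546)
n_3 = (-0.4981, -0.8671)
n_4 = (+0.7126, -0.7016)
n_5 = (+0.6569, +0.7540)
  (0,1): δ = 148.93°  ·
  (0,2): δ = 110.36°  ·
  (0,3): δ = 47.11°  ✓
  (0,4): δ = 28.21°  ✓
  (0,5): δ = 121.71°  ·
  (1,2): δ = 141.43°  ·
  (1,3): δ = 78.18°  ·
  (1,4): δ = 2.86°  ✓
  (1,5): δ = 90.64°  ·
  (2,3): δ = 116.75°  ·
  (2,4): δ = 41.43°  ✓
  (2,5): δ = 52.07°  ✓
  (3,4): δ = 104.68°  ·
  (3,5): δ = 11.18°  ✓
  (4,5): δ = 86.50°  ·
antipodal pairs: 6

count = 6; pairs: (0,3), (0,4), (1,4), (2,4), (2,5), (3,5)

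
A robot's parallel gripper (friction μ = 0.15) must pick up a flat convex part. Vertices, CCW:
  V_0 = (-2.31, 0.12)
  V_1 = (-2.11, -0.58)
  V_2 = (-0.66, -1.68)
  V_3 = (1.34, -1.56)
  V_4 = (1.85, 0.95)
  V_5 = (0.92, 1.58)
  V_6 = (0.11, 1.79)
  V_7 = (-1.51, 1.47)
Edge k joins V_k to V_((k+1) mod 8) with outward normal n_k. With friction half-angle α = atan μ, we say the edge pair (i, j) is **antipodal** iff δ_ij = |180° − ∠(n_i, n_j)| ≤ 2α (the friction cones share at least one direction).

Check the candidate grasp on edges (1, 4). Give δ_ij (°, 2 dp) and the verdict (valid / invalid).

α = atan 0.15 = 8.53°;  2α = 17.06°
edge 1: e_1 = (+1.45, -1.10);  n_1 = (-0.6044, -0.7967)
edge 4: e_4 = (-0.93, +0.63);  n_4 = (+0.5608, +0.8279)
∠(n_1, n_4) = 176.93°
δ = |180° − 176.93°| = 3.07°
3.07° ≤ 2α = 17.06°  →  valid

δ = 3.07°, valid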